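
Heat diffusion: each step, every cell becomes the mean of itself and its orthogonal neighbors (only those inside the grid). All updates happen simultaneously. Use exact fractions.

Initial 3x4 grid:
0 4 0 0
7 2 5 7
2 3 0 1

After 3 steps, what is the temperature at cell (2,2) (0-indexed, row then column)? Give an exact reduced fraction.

Step 1: cell (2,2) = 9/4
Step 2: cell (2,2) = 71/30
Step 3: cell (2,2) = 499/180
Full grid after step 3:
  3311/1080 3731/1440 3847/1440 1367/540
  8443/2880 1819/600 129/50 2651/960
  763/240 217/80 499/180 5653/2160

Answer: 499/180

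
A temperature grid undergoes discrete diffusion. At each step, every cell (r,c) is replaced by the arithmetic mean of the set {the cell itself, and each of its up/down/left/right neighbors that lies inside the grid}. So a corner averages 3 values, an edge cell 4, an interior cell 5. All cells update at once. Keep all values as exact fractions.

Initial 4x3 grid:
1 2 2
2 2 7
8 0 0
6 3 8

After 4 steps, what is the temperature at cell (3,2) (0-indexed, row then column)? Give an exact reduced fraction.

Answer: 481259/129600

Derivation:
Step 1: cell (3,2) = 11/3
Step 2: cell (3,2) = 35/9
Step 3: cell (3,2) = 8011/2160
Step 4: cell (3,2) = 481259/129600
Full grid after step 4:
  340799/129600 2306621/864000 353849/129600
  648739/216000 1054009/360000 81233/27000
  767839/216000 1258159/360000 45529/13500
  514109/129600 3311171/864000 481259/129600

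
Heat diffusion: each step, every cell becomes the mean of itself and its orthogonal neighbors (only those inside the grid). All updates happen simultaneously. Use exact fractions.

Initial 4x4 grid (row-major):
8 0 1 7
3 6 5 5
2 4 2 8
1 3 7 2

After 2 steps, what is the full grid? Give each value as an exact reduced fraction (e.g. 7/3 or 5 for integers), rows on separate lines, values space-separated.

After step 1:
  11/3 15/4 13/4 13/3
  19/4 18/5 19/5 25/4
  5/2 17/5 26/5 17/4
  2 15/4 7/2 17/3
After step 2:
  73/18 107/30 227/60 83/18
  871/240 193/50 221/50 559/120
  253/80 369/100 403/100 641/120
  11/4 253/80 1087/240 161/36

Answer: 73/18 107/30 227/60 83/18
871/240 193/50 221/50 559/120
253/80 369/100 403/100 641/120
11/4 253/80 1087/240 161/36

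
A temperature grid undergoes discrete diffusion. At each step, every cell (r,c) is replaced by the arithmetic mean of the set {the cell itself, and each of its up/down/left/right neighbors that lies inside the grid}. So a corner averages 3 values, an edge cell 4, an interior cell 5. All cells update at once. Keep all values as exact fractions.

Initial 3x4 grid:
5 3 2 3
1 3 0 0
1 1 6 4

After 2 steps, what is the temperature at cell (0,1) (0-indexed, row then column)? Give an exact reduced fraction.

Answer: 197/80

Derivation:
Step 1: cell (0,1) = 13/4
Step 2: cell (0,1) = 197/80
Full grid after step 2:
  35/12 197/80 547/240 65/36
  81/40 123/50 103/50 179/80
  25/12 81/40 331/120 47/18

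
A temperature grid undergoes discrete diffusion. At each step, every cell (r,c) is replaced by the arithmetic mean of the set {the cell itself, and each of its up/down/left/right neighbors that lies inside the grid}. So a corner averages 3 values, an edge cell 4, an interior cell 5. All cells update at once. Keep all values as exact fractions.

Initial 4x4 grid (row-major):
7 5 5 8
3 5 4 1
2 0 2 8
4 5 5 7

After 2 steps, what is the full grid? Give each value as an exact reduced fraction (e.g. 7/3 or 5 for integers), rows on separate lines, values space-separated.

Answer: 59/12 97/20 143/30 185/36
149/40 387/100 427/100 1069/240
389/120 63/20 77/20 1213/240
113/36 883/240 1123/240 191/36

Derivation:
After step 1:
  5 11/2 11/2 14/3
  17/4 17/5 17/5 21/4
  9/4 14/5 19/5 9/2
  11/3 7/2 19/4 20/3
After step 2:
  59/12 97/20 143/30 185/36
  149/40 387/100 427/100 1069/240
  389/120 63/20 77/20 1213/240
  113/36 883/240 1123/240 191/36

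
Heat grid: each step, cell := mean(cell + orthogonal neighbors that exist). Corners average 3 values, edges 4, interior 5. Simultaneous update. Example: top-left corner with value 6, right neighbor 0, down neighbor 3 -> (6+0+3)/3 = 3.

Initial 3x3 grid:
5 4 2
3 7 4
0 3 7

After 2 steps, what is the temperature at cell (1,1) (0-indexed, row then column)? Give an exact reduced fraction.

Answer: 217/50

Derivation:
Step 1: cell (1,1) = 21/5
Step 2: cell (1,1) = 217/50
Full grid after step 2:
  49/12 481/120 77/18
  279/80 217/50 43/10
  10/3 907/240 167/36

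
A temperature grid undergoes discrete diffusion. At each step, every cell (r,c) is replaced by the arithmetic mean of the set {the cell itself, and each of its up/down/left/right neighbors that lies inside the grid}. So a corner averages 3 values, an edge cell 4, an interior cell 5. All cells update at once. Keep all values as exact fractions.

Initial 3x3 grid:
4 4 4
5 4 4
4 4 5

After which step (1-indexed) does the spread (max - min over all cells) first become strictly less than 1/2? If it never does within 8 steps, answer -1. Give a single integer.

Answer: 1

Derivation:
Step 1: max=13/3, min=4, spread=1/3
  -> spread < 1/2 first at step 1
Step 2: max=1027/240, min=49/12, spread=47/240
Step 3: max=4621/1080, min=331/80, spread=61/432
Step 4: max=275837/64800, min=179633/43200, spread=511/5184
Step 5: max=16511089/3888000, min=10827851/2592000, spread=4309/62208
Step 6: max=988103633/233280000, min=217058099/51840000, spread=36295/746496
Step 7: max=59196243901/13996800000, min=39145649059/9331200000, spread=305773/8957952
Step 8: max=3547329511397/839808000000, min=2351469929473/559872000000, spread=2575951/107495424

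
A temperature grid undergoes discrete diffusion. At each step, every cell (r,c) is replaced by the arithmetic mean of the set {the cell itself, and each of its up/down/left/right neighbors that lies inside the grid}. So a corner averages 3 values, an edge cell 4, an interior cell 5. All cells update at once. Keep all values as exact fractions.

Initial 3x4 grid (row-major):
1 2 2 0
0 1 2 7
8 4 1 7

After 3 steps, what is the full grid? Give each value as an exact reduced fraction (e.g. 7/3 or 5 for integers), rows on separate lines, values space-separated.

After step 1:
  1 3/2 3/2 3
  5/2 9/5 13/5 4
  4 7/2 7/2 5
After step 2:
  5/3 29/20 43/20 17/6
  93/40 119/50 67/25 73/20
  10/3 16/5 73/20 25/6
After step 3:
  653/360 1147/600 1367/600 259/90
  1941/800 2407/1000 1451/500 1333/400
  1063/360 3769/1200 4109/1200 172/45

Answer: 653/360 1147/600 1367/600 259/90
1941/800 2407/1000 1451/500 1333/400
1063/360 3769/1200 4109/1200 172/45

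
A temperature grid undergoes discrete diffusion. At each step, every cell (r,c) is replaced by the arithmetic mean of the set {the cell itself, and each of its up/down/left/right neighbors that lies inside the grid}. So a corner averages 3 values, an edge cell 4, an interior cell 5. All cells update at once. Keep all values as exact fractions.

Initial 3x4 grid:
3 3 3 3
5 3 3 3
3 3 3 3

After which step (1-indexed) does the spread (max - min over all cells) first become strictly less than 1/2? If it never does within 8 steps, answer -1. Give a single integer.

Step 1: max=11/3, min=3, spread=2/3
Step 2: max=427/120, min=3, spread=67/120
Step 3: max=3677/1080, min=3, spread=437/1080
  -> spread < 1/2 first at step 3
Step 4: max=1453531/432000, min=1509/500, spread=29951/86400
Step 5: max=12879821/3888000, min=10283/3375, spread=206761/777600
Step 6: max=5121795571/1555200000, min=8265671/2700000, spread=14430763/62208000
Step 7: max=305043741689/93312000000, min=665652727/216000000, spread=139854109/746496000
Step 8: max=18218631890251/5598720000000, min=60171228977/19440000000, spread=7114543559/44789760000

Answer: 3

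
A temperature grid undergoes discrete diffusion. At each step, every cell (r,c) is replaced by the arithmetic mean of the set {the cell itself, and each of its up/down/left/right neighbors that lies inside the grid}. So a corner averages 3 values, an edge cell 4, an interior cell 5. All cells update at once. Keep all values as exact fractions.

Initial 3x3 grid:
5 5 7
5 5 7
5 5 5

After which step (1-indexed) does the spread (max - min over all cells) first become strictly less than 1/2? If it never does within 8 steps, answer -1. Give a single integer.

Step 1: max=19/3, min=5, spread=4/3
Step 2: max=107/18, min=5, spread=17/18
Step 3: max=6247/1080, min=461/90, spread=143/216
Step 4: max=366749/64800, min=7013/1350, spread=1205/2592
  -> spread < 1/2 first at step 4
Step 5: max=21739303/3888000, min=189541/36000, spread=10151/31104
Step 6: max=1292069141/233280000, min=51609209/9720000, spread=85517/373248
Step 7: max=77056390927/13996800000, min=6233753671/1166400000, spread=720431/4478976
Step 8: max=4602654194669/839808000000, min=15652161863/2916000000, spread=6069221/53747712

Answer: 4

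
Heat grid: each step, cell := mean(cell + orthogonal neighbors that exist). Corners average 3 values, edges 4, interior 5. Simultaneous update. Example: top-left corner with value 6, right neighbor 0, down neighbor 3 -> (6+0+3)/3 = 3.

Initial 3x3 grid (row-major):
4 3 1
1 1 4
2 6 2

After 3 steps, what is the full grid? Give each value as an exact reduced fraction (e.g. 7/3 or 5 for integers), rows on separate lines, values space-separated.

After step 1:
  8/3 9/4 8/3
  2 3 2
  3 11/4 4
After step 2:
  83/36 127/48 83/36
  8/3 12/5 35/12
  31/12 51/16 35/12
After step 3:
  1097/432 6953/2880 1133/432
  112/45 829/300 1897/720
  45/16 887/320 433/144

Answer: 1097/432 6953/2880 1133/432
112/45 829/300 1897/720
45/16 887/320 433/144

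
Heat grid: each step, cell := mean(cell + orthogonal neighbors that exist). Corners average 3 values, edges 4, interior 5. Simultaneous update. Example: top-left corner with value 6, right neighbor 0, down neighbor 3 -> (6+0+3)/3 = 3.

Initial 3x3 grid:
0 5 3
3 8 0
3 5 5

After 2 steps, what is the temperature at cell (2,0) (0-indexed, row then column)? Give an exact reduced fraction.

Step 1: cell (2,0) = 11/3
Step 2: cell (2,0) = 149/36
Full grid after step 2:
  61/18 203/60 32/9
  421/120 419/100 71/20
  149/36 329/80 151/36

Answer: 149/36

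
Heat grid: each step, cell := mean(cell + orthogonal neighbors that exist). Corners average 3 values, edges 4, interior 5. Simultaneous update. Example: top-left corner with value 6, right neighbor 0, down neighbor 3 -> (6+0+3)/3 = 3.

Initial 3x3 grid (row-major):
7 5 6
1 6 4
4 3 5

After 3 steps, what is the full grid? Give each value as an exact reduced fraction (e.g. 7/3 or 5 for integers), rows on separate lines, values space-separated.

Answer: 4879/1080 17959/3600 1177/240
10481/2400 8669/2000 7729/1600
1031/270 30643/7200 1027/240

Derivation:
After step 1:
  13/3 6 5
  9/2 19/5 21/4
  8/3 9/2 4
After step 2:
  89/18 287/60 65/12
  153/40 481/100 361/80
  35/9 449/120 55/12
After step 3:
  4879/1080 17959/3600 1177/240
  10481/2400 8669/2000 7729/1600
  1031/270 30643/7200 1027/240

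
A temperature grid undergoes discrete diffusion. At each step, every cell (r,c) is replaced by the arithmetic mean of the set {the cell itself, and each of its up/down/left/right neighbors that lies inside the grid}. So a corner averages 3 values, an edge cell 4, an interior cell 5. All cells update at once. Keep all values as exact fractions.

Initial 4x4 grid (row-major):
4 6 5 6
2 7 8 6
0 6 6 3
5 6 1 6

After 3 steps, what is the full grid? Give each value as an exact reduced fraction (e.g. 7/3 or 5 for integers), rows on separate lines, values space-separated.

After step 1:
  4 11/2 25/4 17/3
  13/4 29/5 32/5 23/4
  13/4 5 24/5 21/4
  11/3 9/2 19/4 10/3
After step 2:
  17/4 431/80 1429/240 53/9
  163/40 519/100 29/5 173/30
  91/24 467/100 131/25 287/60
  137/36 215/48 1043/240 40/9
After step 3:
  1097/240 12469/2400 8291/1440 12679/2160
  649/150 10049/2000 33541/6000 4003/720
  3677/900 5609/1200 29807/6000 18211/3600
  1739/432 31141/7200 33317/7200 9773/2160

Answer: 1097/240 12469/2400 8291/1440 12679/2160
649/150 10049/2000 33541/6000 4003/720
3677/900 5609/1200 29807/6000 18211/3600
1739/432 31141/7200 33317/7200 9773/2160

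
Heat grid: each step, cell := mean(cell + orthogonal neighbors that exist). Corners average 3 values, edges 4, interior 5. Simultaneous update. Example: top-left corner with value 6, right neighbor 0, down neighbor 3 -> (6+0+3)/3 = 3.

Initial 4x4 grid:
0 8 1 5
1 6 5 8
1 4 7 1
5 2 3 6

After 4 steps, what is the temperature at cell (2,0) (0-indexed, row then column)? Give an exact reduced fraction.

Answer: 722659/216000

Derivation:
Step 1: cell (2,0) = 11/4
Step 2: cell (2,0) = 137/48
Step 3: cell (2,0) = 22993/7200
Step 4: cell (2,0) = 722659/216000
Full grid after step 4:
  75649/21600 141997/36000 483059/108000 304417/64800
  247409/72000 78029/20000 797311/180000 1016533/216000
  722659/216000 135407/36000 774869/180000 966629/216000
  214453/64800 198331/54000 219281/54000 281459/64800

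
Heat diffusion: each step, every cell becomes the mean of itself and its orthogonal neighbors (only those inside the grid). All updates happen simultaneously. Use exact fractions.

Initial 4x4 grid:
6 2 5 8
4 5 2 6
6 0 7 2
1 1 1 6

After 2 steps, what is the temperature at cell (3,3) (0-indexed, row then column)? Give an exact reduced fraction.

Step 1: cell (3,3) = 3
Step 2: cell (3,3) = 4
Full grid after step 2:
  55/12 307/80 241/48 181/36
  73/20 423/100 15/4 253/48
  217/60 123/50 101/25 303/80
  37/18 329/120 99/40 4

Answer: 4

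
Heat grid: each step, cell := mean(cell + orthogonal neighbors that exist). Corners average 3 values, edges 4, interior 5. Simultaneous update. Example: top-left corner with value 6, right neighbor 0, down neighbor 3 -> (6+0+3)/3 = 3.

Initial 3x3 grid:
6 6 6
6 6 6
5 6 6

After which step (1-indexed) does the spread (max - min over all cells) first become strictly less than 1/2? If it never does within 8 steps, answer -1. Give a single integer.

Step 1: max=6, min=17/3, spread=1/3
  -> spread < 1/2 first at step 1
Step 2: max=6, min=103/18, spread=5/18
Step 3: max=6, min=1255/216, spread=41/216
Step 4: max=2149/360, min=75629/12960, spread=347/2592
Step 5: max=21443/3600, min=4558663/777600, spread=2921/31104
Step 6: max=2566517/432000, min=274107461/46656000, spread=24611/373248
Step 7: max=57663259/9720000, min=16477437967/2799360000, spread=207329/4478976
Step 8: max=3071598401/518400000, min=989739647549/167961600000, spread=1746635/53747712

Answer: 1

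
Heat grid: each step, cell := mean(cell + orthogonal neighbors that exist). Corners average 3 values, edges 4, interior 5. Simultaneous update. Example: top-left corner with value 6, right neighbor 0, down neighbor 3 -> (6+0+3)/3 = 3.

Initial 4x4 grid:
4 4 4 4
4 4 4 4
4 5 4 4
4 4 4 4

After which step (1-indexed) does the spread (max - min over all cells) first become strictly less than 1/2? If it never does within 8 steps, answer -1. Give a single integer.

Step 1: max=17/4, min=4, spread=1/4
  -> spread < 1/2 first at step 1
Step 2: max=211/50, min=4, spread=11/50
Step 3: max=9967/2400, min=4, spread=367/2400
Step 4: max=44771/10800, min=2413/600, spread=1337/10800
Step 5: max=1337669/324000, min=72469/18000, spread=33227/324000
Step 6: max=40094327/9720000, min=436049/108000, spread=849917/9720000
Step 7: max=1200114347/291600000, min=6548533/1620000, spread=21378407/291600000
Step 8: max=35958462371/8748000000, min=1967688343/486000000, spread=540072197/8748000000

Answer: 1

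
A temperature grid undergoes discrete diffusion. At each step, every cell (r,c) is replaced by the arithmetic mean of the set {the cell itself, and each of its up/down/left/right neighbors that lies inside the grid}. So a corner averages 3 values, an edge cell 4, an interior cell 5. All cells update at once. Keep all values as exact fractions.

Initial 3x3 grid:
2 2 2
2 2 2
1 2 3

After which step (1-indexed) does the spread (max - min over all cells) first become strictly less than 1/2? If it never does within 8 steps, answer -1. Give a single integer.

Step 1: max=7/3, min=5/3, spread=2/3
Step 2: max=79/36, min=65/36, spread=7/18
  -> spread < 1/2 first at step 2
Step 3: max=913/432, min=815/432, spread=49/216
Step 4: max=14335/6912, min=13313/6912, spread=511/3456
Step 5: max=170197/82944, min=161579/82944, spread=4309/41472
Step 6: max=2026951/995328, min=1954361/995328, spread=36295/497664
Step 7: max=24193645/11943936, min=23582099/11943936, spread=305773/5971968
Step 8: max=289230415/143327232, min=284078513/143327232, spread=2575951/71663616

Answer: 2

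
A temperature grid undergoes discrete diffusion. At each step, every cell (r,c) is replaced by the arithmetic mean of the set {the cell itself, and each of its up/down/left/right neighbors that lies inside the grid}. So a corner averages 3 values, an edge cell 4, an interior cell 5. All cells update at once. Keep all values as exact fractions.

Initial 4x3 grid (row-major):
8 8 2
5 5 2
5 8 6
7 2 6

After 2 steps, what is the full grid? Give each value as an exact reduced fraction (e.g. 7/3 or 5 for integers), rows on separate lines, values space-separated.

Answer: 37/6 447/80 9/2
123/20 521/100 377/80
82/15 283/50 1147/240
50/9 1217/240 191/36

Derivation:
After step 1:
  7 23/4 4
  23/4 28/5 15/4
  25/4 26/5 11/2
  14/3 23/4 14/3
After step 2:
  37/6 447/80 9/2
  123/20 521/100 377/80
  82/15 283/50 1147/240
  50/9 1217/240 191/36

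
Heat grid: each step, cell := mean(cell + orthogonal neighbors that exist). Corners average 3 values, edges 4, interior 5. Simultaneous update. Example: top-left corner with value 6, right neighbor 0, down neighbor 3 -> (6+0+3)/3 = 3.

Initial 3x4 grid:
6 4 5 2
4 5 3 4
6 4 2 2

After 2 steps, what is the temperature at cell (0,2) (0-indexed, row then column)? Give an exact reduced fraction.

Step 1: cell (0,2) = 7/2
Step 2: cell (0,2) = 479/120
Full grid after step 2:
  179/36 103/24 479/120 119/36
  223/48 223/50 84/25 773/240
  85/18 47/12 101/30 49/18

Answer: 479/120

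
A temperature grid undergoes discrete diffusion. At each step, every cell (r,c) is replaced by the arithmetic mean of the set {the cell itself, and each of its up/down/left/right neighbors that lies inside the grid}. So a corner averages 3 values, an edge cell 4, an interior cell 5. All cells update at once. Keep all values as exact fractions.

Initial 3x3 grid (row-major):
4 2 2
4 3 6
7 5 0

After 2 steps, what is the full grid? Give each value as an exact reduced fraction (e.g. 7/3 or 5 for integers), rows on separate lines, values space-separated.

Answer: 127/36 161/48 53/18
103/24 71/20 55/16
163/36 67/16 61/18

Derivation:
After step 1:
  10/3 11/4 10/3
  9/2 4 11/4
  16/3 15/4 11/3
After step 2:
  127/36 161/48 53/18
  103/24 71/20 55/16
  163/36 67/16 61/18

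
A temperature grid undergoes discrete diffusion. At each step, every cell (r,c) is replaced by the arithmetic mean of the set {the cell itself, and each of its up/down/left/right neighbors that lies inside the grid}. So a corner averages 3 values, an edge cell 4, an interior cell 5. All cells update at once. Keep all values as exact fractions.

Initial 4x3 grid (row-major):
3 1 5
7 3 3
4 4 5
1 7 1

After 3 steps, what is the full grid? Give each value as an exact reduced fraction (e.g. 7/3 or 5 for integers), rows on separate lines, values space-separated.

Answer: 7801/2160 12761/3600 809/240
28117/7200 10973/3000 8839/2400
9349/2400 23921/6000 26747/7200
1441/360 54529/14400 4213/1080

Derivation:
After step 1:
  11/3 3 3
  17/4 18/5 4
  4 23/5 13/4
  4 13/4 13/3
After step 2:
  131/36 199/60 10/3
  931/240 389/100 277/80
  337/80 187/50 971/240
  15/4 971/240 65/18
After step 3:
  7801/2160 12761/3600 809/240
  28117/7200 10973/3000 8839/2400
  9349/2400 23921/6000 26747/7200
  1441/360 54529/14400 4213/1080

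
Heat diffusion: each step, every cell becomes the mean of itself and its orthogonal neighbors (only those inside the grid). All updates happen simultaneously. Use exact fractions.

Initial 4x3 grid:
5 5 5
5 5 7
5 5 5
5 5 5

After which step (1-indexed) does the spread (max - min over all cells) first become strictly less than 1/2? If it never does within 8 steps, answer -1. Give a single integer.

Step 1: max=17/3, min=5, spread=2/3
Step 2: max=331/60, min=5, spread=31/60
Step 3: max=2911/540, min=5, spread=211/540
  -> spread < 1/2 first at step 3
Step 4: max=286897/54000, min=4547/900, spread=14077/54000
Step 5: max=2570407/486000, min=273683/54000, spread=5363/24300
Step 6: max=76640809/14580000, min=152869/30000, spread=93859/583200
Step 7: max=4584274481/874800000, min=248336467/48600000, spread=4568723/34992000
Step 8: max=274220435629/52488000000, min=7471618889/1458000000, spread=8387449/83980800

Answer: 3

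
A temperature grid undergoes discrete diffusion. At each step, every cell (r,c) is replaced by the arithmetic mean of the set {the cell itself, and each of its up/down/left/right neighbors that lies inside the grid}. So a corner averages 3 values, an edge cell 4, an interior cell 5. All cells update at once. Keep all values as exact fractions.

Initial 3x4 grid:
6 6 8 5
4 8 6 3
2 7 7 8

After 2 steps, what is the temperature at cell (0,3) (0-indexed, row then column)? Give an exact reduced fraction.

Answer: 205/36

Derivation:
Step 1: cell (0,3) = 16/3
Step 2: cell (0,3) = 205/36
Full grid after step 2:
  52/9 1487/240 1499/240 205/36
  313/60 153/25 627/100 697/120
  46/9 353/60 127/20 37/6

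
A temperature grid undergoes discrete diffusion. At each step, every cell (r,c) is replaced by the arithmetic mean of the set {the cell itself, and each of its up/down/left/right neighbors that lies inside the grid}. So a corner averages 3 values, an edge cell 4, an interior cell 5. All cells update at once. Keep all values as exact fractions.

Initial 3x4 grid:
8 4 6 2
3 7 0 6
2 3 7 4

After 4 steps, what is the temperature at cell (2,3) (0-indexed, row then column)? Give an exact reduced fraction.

Answer: 269221/64800

Derivation:
Step 1: cell (2,3) = 17/3
Step 2: cell (2,3) = 73/18
Step 3: cell (2,3) = 9697/2160
Step 4: cell (2,3) = 269221/64800
Full grid after step 4:
  33889/7200 106193/24000 963517/216000 267421/64800
  932017/216000 202639/45000 373003/90000 467761/108000
  278401/64800 884737/216000 939517/216000 269221/64800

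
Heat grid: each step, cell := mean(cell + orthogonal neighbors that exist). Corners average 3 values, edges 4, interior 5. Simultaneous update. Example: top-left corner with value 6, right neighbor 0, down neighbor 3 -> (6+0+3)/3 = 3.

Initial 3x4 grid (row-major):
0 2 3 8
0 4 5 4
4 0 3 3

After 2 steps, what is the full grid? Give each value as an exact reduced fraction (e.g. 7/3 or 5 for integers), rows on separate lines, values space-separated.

After step 1:
  2/3 9/4 9/2 5
  2 11/5 19/5 5
  4/3 11/4 11/4 10/3
After step 2:
  59/36 577/240 311/80 29/6
  31/20 13/5 73/20 257/60
  73/36 271/120 379/120 133/36

Answer: 59/36 577/240 311/80 29/6
31/20 13/5 73/20 257/60
73/36 271/120 379/120 133/36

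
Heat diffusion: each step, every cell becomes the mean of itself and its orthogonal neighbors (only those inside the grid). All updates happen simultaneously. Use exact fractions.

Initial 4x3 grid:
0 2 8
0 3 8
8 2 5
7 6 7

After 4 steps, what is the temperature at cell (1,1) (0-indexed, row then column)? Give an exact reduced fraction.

Step 1: cell (1,1) = 3
Step 2: cell (1,1) = 99/25
Step 3: cell (1,1) = 23509/6000
Step 4: cell (1,1) = 1497521/360000
Full grid after step 4:
  419771/129600 3181039/864000 187757/43200
  194419/54000 1497521/360000 13933/3000
  27121/6000 286891/60000 93613/18000
  109301/21600 256963/48000 117751/21600

Answer: 1497521/360000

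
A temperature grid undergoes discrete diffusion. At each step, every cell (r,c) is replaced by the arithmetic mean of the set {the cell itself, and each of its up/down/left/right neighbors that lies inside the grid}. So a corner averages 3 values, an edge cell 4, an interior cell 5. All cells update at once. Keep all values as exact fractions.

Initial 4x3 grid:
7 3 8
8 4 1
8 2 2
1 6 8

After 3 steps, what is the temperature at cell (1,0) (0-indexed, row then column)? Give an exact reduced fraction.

Answer: 1283/240

Derivation:
Step 1: cell (1,0) = 27/4
Step 2: cell (1,0) = 211/40
Step 3: cell (1,0) = 1283/240
Full grid after step 3:
  242/45 803/160 1541/360
  1283/240 451/100 341/80
  1153/240 5521/1200 2909/720
  1171/240 12773/2880 9509/2160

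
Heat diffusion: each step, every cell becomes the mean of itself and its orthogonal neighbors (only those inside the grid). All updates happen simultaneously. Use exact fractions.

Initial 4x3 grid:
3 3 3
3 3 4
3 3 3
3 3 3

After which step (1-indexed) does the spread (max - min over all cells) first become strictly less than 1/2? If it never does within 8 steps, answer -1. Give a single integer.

Step 1: max=10/3, min=3, spread=1/3
  -> spread < 1/2 first at step 1
Step 2: max=391/120, min=3, spread=31/120
Step 3: max=3451/1080, min=3, spread=211/1080
Step 4: max=340897/108000, min=5447/1800, spread=14077/108000
Step 5: max=3056407/972000, min=327683/108000, spread=5363/48600
Step 6: max=91220809/29160000, min=182869/60000, spread=93859/1166400
Step 7: max=5459074481/1749600000, min=296936467/97200000, spread=4568723/69984000
Step 8: max=326708435629/104976000000, min=8929618889/2916000000, spread=8387449/167961600

Answer: 1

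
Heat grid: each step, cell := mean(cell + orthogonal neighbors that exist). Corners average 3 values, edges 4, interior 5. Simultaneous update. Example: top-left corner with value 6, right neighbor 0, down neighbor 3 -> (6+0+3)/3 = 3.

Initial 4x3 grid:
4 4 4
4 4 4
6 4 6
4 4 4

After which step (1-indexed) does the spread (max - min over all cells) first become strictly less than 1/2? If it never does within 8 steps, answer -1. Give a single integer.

Step 1: max=24/5, min=4, spread=4/5
Step 2: max=277/60, min=4, spread=37/60
Step 3: max=2437/540, min=149/36, spread=101/270
  -> spread < 1/2 first at step 3
Step 4: max=60551/13500, min=9391/2250, spread=841/2700
Step 5: max=135379/30375, min=342299/81000, spread=11227/48600
Step 6: max=215934341/48600000, min=17189543/4050000, spread=386393/1944000
Step 7: max=1934499481/437400000, min=1037441437/243000000, spread=41940559/273375000
Step 8: max=772216076621/174960000000, min=62404281083/14580000000, spread=186917629/1399680000

Answer: 3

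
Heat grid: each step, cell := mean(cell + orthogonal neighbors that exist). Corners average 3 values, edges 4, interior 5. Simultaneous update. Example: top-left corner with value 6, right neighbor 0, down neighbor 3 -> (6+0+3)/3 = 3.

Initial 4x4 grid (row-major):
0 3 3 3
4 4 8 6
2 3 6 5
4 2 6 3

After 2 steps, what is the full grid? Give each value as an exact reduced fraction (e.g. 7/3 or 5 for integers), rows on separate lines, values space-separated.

Answer: 22/9 809/240 323/80 55/12
749/240 91/25 503/100 199/40
709/240 102/25 473/100 623/120
29/9 211/60 137/30 167/36

Derivation:
After step 1:
  7/3 5/2 17/4 4
  5/2 22/5 27/5 11/2
  13/4 17/5 28/5 5
  8/3 15/4 17/4 14/3
After step 2:
  22/9 809/240 323/80 55/12
  749/240 91/25 503/100 199/40
  709/240 102/25 473/100 623/120
  29/9 211/60 137/30 167/36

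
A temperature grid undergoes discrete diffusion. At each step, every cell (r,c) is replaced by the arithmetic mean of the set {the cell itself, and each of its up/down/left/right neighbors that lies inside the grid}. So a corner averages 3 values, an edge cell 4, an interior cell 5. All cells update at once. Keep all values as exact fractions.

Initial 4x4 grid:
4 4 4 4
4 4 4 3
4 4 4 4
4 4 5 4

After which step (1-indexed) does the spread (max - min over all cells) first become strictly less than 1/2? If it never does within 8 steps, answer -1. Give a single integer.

Answer: 3

Derivation:
Step 1: max=13/3, min=11/3, spread=2/3
Step 2: max=511/120, min=449/120, spread=31/60
Step 3: max=4967/1200, min=4109/1080, spread=3613/10800
  -> spread < 1/2 first at step 3
Step 4: max=444151/108000, min=25027/6480, spread=81103/324000
Step 5: max=4412897/1080000, min=3772109/972000, spread=1994983/9720000
Step 6: max=39533587/9720000, min=22792987/5832000, spread=2317913/14580000
Step 7: max=3944803277/972000000, min=3432040469/874800000, spread=1182824803/8748000000
Step 8: max=35436999067/8748000000, min=20671590307/5248800000, spread=1476522833/13122000000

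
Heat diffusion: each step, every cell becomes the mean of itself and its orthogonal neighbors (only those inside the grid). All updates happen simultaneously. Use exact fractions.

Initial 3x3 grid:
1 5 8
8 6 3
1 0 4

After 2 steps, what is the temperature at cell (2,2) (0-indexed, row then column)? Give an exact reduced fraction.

Answer: 31/9

Derivation:
Step 1: cell (2,2) = 7/3
Step 2: cell (2,2) = 31/9
Full grid after step 2:
  41/9 97/20 187/36
  241/60 107/25 1039/240
  13/4 749/240 31/9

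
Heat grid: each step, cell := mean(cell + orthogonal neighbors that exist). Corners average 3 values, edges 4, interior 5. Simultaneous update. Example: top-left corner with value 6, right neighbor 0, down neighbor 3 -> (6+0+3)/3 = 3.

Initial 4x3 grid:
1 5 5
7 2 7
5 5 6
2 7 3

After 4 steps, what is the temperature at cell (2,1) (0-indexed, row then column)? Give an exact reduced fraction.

Answer: 192011/40000

Derivation:
Step 1: cell (2,1) = 5
Step 2: cell (2,1) = 489/100
Step 3: cell (2,1) = 2383/500
Step 4: cell (2,1) = 192011/40000
Full grid after step 4:
  560899/129600 1314457/288000 608549/129600
  15176/3375 553733/120000 1054639/216000
  61909/13500 192011/40000 1062419/216000
  607439/129600 460099/96000 640789/129600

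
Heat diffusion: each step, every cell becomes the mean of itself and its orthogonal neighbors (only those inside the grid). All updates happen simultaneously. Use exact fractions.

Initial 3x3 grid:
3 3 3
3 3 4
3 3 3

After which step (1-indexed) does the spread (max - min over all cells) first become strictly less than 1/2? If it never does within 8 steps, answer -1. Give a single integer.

Answer: 1

Derivation:
Step 1: max=10/3, min=3, spread=1/3
  -> spread < 1/2 first at step 1
Step 2: max=787/240, min=3, spread=67/240
Step 3: max=6917/2160, min=607/200, spread=1807/10800
Step 4: max=2749963/864000, min=16561/5400, spread=33401/288000
Step 5: max=24557933/7776000, min=1663391/540000, spread=3025513/38880000
Step 6: max=9796126867/3110400000, min=89155949/28800000, spread=53531/995328
Step 7: max=585904925849/186624000000, min=24119116051/7776000000, spread=450953/11943936
Step 8: max=35101223560603/11197440000000, min=2900368610519/933120000000, spread=3799043/143327232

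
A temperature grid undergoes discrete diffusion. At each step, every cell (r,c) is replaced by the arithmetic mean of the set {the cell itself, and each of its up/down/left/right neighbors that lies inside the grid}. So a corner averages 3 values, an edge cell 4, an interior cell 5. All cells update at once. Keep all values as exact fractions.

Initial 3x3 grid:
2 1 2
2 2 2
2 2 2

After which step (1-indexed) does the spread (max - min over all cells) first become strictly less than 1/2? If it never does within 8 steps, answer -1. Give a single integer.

Answer: 1

Derivation:
Step 1: max=2, min=5/3, spread=1/3
  -> spread < 1/2 first at step 1
Step 2: max=2, min=413/240, spread=67/240
Step 3: max=393/200, min=3883/2160, spread=1807/10800
Step 4: max=10439/5400, min=1570037/864000, spread=33401/288000
Step 5: max=1036609/540000, min=14322067/7776000, spread=3025513/38880000
Step 6: max=54844051/28800000, min=5755873133/3110400000, spread=53531/995328
Step 7: max=14760883949/7776000000, min=347215074151/186624000000, spread=450953/11943936
Step 8: max=1765231389481/933120000000, min=20885976439397/11197440000000, spread=3799043/143327232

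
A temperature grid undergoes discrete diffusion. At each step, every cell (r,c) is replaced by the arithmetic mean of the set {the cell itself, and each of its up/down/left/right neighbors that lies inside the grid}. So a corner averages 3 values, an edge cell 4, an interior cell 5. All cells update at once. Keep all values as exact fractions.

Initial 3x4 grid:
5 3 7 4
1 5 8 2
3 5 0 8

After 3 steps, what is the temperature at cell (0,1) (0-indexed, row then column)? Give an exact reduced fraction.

Step 1: cell (0,1) = 5
Step 2: cell (0,1) = 179/40
Step 3: cell (0,1) = 323/75
Full grid after step 3:
  707/180 323/75 2183/450 644/135
  8801/2400 4209/1000 13427/3000 34573/7200
  107/30 2309/600 3991/900 1183/270

Answer: 323/75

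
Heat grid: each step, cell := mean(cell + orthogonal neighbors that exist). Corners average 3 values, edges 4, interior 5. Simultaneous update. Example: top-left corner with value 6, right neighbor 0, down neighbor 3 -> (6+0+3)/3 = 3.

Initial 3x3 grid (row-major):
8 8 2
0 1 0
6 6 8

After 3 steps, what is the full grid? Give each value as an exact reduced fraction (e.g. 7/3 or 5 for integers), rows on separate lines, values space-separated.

After step 1:
  16/3 19/4 10/3
  15/4 3 11/4
  4 21/4 14/3
After step 2:
  83/18 197/48 65/18
  193/48 39/10 55/16
  13/3 203/48 38/9
After step 3:
  917/216 11683/2880 803/216
  12143/2880 2363/600 3641/960
  151/36 12013/2880 107/27

Answer: 917/216 11683/2880 803/216
12143/2880 2363/600 3641/960
151/36 12013/2880 107/27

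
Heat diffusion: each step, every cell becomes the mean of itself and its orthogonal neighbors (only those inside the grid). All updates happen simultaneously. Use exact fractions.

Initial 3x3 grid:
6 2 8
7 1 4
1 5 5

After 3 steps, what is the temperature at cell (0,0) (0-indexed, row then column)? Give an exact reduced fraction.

Answer: 779/180

Derivation:
Step 1: cell (0,0) = 5
Step 2: cell (0,0) = 13/3
Step 3: cell (0,0) = 779/180
Full grid after step 3:
  779/180 61541/14400 9583/2160
  57991/14400 12521/3000 30233/7200
  8543/2160 389/100 4469/1080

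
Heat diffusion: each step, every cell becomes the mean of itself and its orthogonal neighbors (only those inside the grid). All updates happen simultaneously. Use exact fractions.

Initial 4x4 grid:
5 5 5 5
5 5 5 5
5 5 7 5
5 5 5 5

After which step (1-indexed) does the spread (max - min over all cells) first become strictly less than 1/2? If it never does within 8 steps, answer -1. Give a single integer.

Step 1: max=11/2, min=5, spread=1/2
Step 2: max=136/25, min=5, spread=11/25
  -> spread < 1/2 first at step 2
Step 3: max=6367/1200, min=5, spread=367/1200
Step 4: max=28571/5400, min=1513/300, spread=1337/5400
Step 5: max=851669/162000, min=45469/9000, spread=33227/162000
Step 6: max=25514327/4860000, min=274049/54000, spread=849917/4860000
Step 7: max=762714347/145800000, min=4118533/810000, spread=21378407/145800000
Step 8: max=22836462371/4374000000, min=1238688343/243000000, spread=540072197/4374000000

Answer: 2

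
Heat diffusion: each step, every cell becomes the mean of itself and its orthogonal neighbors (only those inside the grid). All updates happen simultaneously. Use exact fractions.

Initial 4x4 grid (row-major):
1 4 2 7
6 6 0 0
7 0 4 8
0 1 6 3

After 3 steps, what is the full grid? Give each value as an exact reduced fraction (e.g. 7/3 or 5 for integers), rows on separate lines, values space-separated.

After step 1:
  11/3 13/4 13/4 3
  5 16/5 12/5 15/4
  13/4 18/5 18/5 15/4
  8/3 7/4 7/2 17/3
After step 2:
  143/36 401/120 119/40 10/3
  907/240 349/100 81/25 129/40
  871/240 77/25 337/100 503/120
  23/9 691/240 871/240 155/36
After step 3:
  7987/2160 12401/3600 1289/400 143/45
  26767/7200 20317/6000 163/50 1399/400
  23479/7200 9869/3000 21013/6000 13583/3600
  3263/1080 21859/7200 25531/7200 8731/2160

Answer: 7987/2160 12401/3600 1289/400 143/45
26767/7200 20317/6000 163/50 1399/400
23479/7200 9869/3000 21013/6000 13583/3600
3263/1080 21859/7200 25531/7200 8731/2160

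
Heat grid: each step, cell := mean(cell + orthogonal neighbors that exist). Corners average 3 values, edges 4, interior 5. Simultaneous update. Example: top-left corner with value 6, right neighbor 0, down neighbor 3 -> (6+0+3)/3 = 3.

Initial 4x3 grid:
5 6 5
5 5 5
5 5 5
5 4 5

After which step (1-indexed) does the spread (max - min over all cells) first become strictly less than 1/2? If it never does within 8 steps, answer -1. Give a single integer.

Answer: 3

Derivation:
Step 1: max=16/3, min=14/3, spread=2/3
Step 2: max=1267/240, min=1133/240, spread=67/120
Step 3: max=11237/2160, min=10363/2160, spread=437/1080
  -> spread < 1/2 first at step 3
Step 4: max=893951/172800, min=834049/172800, spread=29951/86400
Step 5: max=7982761/1555200, min=7569239/1555200, spread=206761/777600
Step 6: max=636510763/124416000, min=607649237/124416000, spread=14430763/62208000
Step 7: max=7604814109/1492992000, min=7325105891/1492992000, spread=139854109/746496000
Step 8: max=455012143559/89579520000, min=440783056441/89579520000, spread=7114543559/44789760000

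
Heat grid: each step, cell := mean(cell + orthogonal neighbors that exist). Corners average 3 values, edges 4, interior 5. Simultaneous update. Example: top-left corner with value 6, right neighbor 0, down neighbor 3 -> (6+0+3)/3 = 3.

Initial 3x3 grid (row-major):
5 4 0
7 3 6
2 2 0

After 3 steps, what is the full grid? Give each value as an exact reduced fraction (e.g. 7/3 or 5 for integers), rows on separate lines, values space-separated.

After step 1:
  16/3 3 10/3
  17/4 22/5 9/4
  11/3 7/4 8/3
After step 2:
  151/36 241/60 103/36
  353/80 313/100 253/80
  29/9 749/240 20/9
After step 3:
  9089/2160 6391/1800 7229/2160
  17951/4800 7137/2000 13651/4800
  484/135 42103/14400 1531/540

Answer: 9089/2160 6391/1800 7229/2160
17951/4800 7137/2000 13651/4800
484/135 42103/14400 1531/540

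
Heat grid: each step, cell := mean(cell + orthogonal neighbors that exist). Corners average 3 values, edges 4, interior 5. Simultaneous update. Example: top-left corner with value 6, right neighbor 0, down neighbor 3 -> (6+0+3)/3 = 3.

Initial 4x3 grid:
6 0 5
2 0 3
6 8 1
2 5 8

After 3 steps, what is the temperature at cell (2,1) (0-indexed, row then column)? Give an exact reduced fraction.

Step 1: cell (2,1) = 4
Step 2: cell (2,1) = 437/100
Step 3: cell (2,1) = 1007/250
Full grid after step 3:
  6451/2160 40387/14400 376/135
  12053/3600 1238/375 22831/7200
  1871/450 1007/250 29911/7200
  1963/432 7623/1600 497/108

Answer: 1007/250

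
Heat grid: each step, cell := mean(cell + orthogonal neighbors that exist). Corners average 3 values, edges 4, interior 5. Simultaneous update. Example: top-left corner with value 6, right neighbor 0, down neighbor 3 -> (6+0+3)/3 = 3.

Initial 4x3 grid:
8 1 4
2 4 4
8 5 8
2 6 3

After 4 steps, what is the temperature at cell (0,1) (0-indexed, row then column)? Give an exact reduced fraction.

Step 1: cell (0,1) = 17/4
Step 2: cell (0,1) = 847/240
Step 3: cell (0,1) = 60893/14400
Step 4: cell (0,1) = 3539527/864000
Full grid after step 4:
  560513/129600 3539527/864000 183221/43200
  950293/216000 1644383/360000 39257/9000
  1051193/216000 281843/60000 265267/54000
  313079/64800 181523/36000 39863/8100

Answer: 3539527/864000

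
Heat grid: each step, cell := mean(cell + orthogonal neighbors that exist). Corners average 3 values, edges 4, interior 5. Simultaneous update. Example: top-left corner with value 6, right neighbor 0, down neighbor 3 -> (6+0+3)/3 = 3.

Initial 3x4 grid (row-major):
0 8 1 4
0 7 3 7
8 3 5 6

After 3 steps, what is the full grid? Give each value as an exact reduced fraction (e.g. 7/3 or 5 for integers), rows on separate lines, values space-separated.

After step 1:
  8/3 4 4 4
  15/4 21/5 23/5 5
  11/3 23/4 17/4 6
After step 2:
  125/36 223/60 83/20 13/3
  857/240 223/50 441/100 49/10
  79/18 67/15 103/20 61/12
After step 3:
  7747/2160 14219/3600 1661/400 803/180
  57211/14400 24749/6000 2307/500 2809/600
  8947/2160 16619/3600 1911/400 227/45

Answer: 7747/2160 14219/3600 1661/400 803/180
57211/14400 24749/6000 2307/500 2809/600
8947/2160 16619/3600 1911/400 227/45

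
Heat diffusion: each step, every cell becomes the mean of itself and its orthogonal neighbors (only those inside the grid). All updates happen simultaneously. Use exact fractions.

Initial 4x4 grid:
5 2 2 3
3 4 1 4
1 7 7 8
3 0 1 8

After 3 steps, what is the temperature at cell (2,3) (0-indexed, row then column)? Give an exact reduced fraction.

Answer: 35467/7200

Derivation:
Step 1: cell (2,3) = 27/4
Step 2: cell (2,3) = 1273/240
Step 3: cell (2,3) = 35467/7200
Full grid after step 3:
  434/135 22853/7200 7511/2400 103/30
  23543/7200 5111/1500 1891/500 9721/2400
  4507/1440 2117/600 2569/600 35467/7200
  3049/1080 4843/1440 31207/7200 5429/1080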